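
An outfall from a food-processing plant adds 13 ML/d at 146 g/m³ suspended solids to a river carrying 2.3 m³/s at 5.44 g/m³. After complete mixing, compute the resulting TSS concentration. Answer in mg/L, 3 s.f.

13 ML/d = 0.1505 m³/s.
By mass balance at complete mixing, C = (0.1505·146 + 2.3·5.44) / (0.1505 + 2.3) = 34.48/2.45 = 14.07 mg/L.

14.1 mg/L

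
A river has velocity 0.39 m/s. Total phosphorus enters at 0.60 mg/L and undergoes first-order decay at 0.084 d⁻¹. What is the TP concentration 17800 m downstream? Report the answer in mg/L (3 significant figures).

Travel time t = 17800 m / 0.39 m/s = 1.78e+04/0.39 = 4.564e+04 s = 0.5283 d.
First-order decay: C = 0.60·exp(−0.084·0.5283) = 0.60·0.9566 = 0.574 mg/L.

0.574 mg/L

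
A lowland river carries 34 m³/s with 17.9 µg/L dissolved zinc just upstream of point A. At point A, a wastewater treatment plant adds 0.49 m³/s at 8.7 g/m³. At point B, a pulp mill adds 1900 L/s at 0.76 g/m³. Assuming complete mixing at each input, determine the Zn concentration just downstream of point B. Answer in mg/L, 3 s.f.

17.9 µg/L = 0.0179 mg/L.
After input A: C = (34·0.0179 + 0.49·8.7) / 34.49 = 0.1412 mg/L.
1900 L/s = 1.9 m³/s.
After input B: C = (34.49·0.1412 + 1.9·0.76) / 36.39 = 0.1736 mg/L.

0.174 mg/L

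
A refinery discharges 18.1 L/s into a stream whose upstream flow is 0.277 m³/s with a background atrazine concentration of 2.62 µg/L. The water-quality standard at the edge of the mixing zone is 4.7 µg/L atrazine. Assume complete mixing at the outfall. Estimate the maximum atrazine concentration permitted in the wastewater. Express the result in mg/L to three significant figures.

0.0365 mg/L

18.1 L/s = 0.0181 m³/s.
2.62 µg/L = 0.00262 mg/L.
4.7 µg/L = 0.0047 mg/L.
Mass balance: 0.0047·0.2951 = 0.0181·Cₑ + 0.277·0.00262.
Cₑ = (0.001387 − 0.0007257) / 0.0181 = 0.03653 mg/L.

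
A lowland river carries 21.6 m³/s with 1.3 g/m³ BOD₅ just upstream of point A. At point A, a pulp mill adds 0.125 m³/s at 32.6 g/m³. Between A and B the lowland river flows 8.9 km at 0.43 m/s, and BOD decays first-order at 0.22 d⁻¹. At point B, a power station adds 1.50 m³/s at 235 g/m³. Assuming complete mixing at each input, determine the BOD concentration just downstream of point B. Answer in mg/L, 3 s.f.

16.5 mg/L

After input A: C = (21.6·1.3 + 0.125·32.6) / 21.73 = 1.48 mg/L.
Over the 8.9 km reach to input B (t = 2.07e+04 s = 0.2396 d), decay gives C = 1.48·exp(−0.22·0.2396) = 1.404 mg/L.
After input B: C = (21.73·1.404 + 1.5·235) / 23.23 = 16.49 mg/L.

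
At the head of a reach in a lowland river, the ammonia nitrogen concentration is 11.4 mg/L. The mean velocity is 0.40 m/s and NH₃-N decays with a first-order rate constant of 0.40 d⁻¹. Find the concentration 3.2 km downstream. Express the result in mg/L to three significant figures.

Travel time t = 3.2 km / 0.40 m/s = 3200/0.40 = 8000 s = 0.09259 d.
First-order decay: C = 11.4·exp(−0.40·0.09259) = 11.4·0.9636 = 10.99 mg/L.

11.0 mg/L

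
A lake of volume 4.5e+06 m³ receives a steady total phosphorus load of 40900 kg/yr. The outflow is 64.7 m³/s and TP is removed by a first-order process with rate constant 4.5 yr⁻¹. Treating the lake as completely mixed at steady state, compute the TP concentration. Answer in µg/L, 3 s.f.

19.8 µg/L

Outflow Q = 64.7 m³/s × 3.156e+07 s/yr = 2.042e+09 m³/yr.
Steady-state CSTR mass balance: W = Q·C + k·V·C, so C = W/(Q + kV).
Q + kV = 2.042e+09 + 4.5·4.5e+06 = 2.062e+09 m³/yr.
C = 40900/2.062e+09 = 1.983e-05 kg/m³ = 0.01983 mg/L = 19.83 µg/L.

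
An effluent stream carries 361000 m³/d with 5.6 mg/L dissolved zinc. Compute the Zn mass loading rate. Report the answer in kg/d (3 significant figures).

361000 m³/d = 4.178 m³/s.
Mass flux = Q·C = 4.178 m³/s × 5.6 g/m³ = 23.4 g/s.
= 23.4 g/s × 86.4 = 2022 kg/d.

2020 kg/d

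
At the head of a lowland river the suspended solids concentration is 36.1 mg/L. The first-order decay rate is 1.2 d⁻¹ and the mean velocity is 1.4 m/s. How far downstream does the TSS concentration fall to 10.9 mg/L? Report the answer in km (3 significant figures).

From C = C₀·e^(−kt), t = ln(C₀/C)/k = ln(36.1/10.9)/1.2 = 1.198/1.2 = 0.9979 d.
Distance = v·t = 1.4 m/s × 8.622e+04 s = 1.207e+05 m = 120.7 km.

121 km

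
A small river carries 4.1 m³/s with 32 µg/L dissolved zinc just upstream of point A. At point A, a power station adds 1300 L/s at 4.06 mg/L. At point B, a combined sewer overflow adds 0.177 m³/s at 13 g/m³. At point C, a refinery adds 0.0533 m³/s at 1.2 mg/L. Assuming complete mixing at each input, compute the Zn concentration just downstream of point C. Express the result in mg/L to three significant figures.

1.38 mg/L

32 µg/L = 0.032 mg/L.
1300 L/s = 1.3 m³/s.
After input A: C = (4.1·0.032 + 1.3·4.06) / 5.4 = 1.002 mg/L.
After input B: C = (5.4·1.002 + 0.177·13) / 5.577 = 1.382 mg/L.
After input C: C = (5.577·1.382 + 0.0533·1.2) / 5.63 = 1.381 mg/L.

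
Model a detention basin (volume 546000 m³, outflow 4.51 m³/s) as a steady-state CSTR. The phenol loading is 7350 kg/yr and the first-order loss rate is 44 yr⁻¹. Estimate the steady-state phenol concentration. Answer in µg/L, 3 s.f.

44.2 µg/L

Outflow Q = 4.51 m³/s × 3.156e+07 s/yr = 1.423e+08 m³/yr.
Steady-state CSTR mass balance: W = Q·C + k·V·C, so C = W/(Q + kV).
Q + kV = 1.423e+08 + 44·546000 = 1.663e+08 m³/yr.
C = 7350/1.663e+08 = 4.418e-05 kg/m³ = 0.04418 mg/L = 44.18 µg/L.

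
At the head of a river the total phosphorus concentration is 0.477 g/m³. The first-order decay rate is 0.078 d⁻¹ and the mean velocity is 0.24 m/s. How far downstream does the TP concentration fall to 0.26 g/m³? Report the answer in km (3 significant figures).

161 km

From C = C₀·e^(−kt), t = ln(C₀/C)/k = ln(0.477/0.26)/0.078 = 0.6068/0.078 = 7.78 d.
Distance = v·t = 0.24 m/s × 6.722e+05 s = 1.613e+05 m = 161.3 km.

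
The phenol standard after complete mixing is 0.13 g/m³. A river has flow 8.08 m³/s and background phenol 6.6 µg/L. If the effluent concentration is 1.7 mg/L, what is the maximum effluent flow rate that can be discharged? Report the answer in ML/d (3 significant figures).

54.9 ML/d

6.6 µg/L = 0.0066 mg/L.
Mass balance at complete mixing: C_std·(Q_w + Q_r) = Q_w·C_e + Q_r·C_b.
Rearranging, Q_w = Q_r·(C_std − C_b)/(C_e − C_std) = 8.08·(0.13 − 0.0066) / (1.7 − 0.13) = 0.6351 m³/s.
= 54.87 ML/d.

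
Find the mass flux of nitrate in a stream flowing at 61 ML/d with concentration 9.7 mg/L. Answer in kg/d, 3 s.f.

592 kg/d

61 ML/d = 0.706 m³/s.
Mass flux = Q·C = 0.706 m³/s × 9.7 g/m³ = 6.848 g/s.
= 6.848 g/s × 86.4 = 591.7 kg/d.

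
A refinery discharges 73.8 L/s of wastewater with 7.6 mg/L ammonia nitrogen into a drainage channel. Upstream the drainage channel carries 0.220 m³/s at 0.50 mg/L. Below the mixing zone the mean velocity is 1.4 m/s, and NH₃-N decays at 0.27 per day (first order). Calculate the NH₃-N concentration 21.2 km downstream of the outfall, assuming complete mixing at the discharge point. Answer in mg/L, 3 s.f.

73.8 L/s = 0.0738 m³/s.
After complete mixing, C₀ = (0.0738·7.6 + 0.22·0.5) / 0.2938 = 2.283 mg/L.
Travel time t = 2.12e+04 m / 1.4 m/s = 1.514e+04 s = 0.1753 d.
C = 2.283·exp(−0.27·0.1753) = 2.283·0.9538 = 2.178 mg/L.

2.18 mg/L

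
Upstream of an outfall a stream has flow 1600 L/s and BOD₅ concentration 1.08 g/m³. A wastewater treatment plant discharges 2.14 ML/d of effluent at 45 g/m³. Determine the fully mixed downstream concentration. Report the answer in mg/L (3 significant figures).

1.75 mg/L

2.14 ML/d = 0.02477 m³/s.
1600 L/s = 1.6 m³/s.
Conservation of mass across the mixing zone: C = (0.02477·45 + 1.6·1.08) / (0.02477 + 1.6) = 2.843/1.625 = 1.75 mg/L.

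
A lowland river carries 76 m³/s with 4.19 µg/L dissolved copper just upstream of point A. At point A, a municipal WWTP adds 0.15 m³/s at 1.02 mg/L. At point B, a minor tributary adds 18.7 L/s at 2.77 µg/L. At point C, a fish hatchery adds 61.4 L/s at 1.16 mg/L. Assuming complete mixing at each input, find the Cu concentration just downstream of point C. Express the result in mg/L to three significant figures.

4.19 µg/L = 0.00419 mg/L.
After input A: C = (76·0.00419 + 0.15·1.02) / 76.15 = 0.006191 mg/L.
18.7 L/s = 0.0187 m³/s.
2.77 µg/L = 0.00277 mg/L.
After input B: C = (76.15·0.006191 + 0.0187·0.00277) / 76.17 = 0.00619 mg/L.
61.4 L/s = 0.0614 m³/s.
After input C: C = (76.17·0.00619 + 0.0614·1.16) / 76.23 = 0.007119 mg/L.

0.00712 mg/L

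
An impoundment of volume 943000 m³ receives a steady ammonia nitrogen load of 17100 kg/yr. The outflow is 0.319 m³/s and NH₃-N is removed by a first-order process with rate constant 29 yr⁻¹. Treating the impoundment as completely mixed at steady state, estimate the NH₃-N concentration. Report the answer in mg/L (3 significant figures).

0.457 mg/L

Outflow Q = 0.319 m³/s × 3.156e+07 s/yr = 1.007e+07 m³/yr.
Steady-state CSTR mass balance: W = Q·C + k·V·C, so C = W/(Q + kV).
Q + kV = 1.007e+07 + 29·943000 = 3.741e+07 m³/yr.
C = 17100/3.741e+07 = 0.000457 kg/m³ = 0.457 mg/L.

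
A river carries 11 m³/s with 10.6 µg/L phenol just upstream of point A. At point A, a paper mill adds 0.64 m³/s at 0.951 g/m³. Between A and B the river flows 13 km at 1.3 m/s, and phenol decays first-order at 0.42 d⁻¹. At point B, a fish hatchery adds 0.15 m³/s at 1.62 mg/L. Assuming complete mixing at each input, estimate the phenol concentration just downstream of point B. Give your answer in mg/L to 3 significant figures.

0.0792 mg/L

10.6 µg/L = 0.0106 mg/L.
After input A: C = (11·0.0106 + 0.64·0.951) / 11.64 = 0.06231 mg/L.
Over the 13 km reach to input B (t = 1e+04 s = 0.1157 d), decay gives C = 0.06231·exp(−0.42·0.1157) = 0.05935 mg/L.
After input B: C = (11.64·0.05935 + 0.15·1.62) / 11.79 = 0.07921 mg/L.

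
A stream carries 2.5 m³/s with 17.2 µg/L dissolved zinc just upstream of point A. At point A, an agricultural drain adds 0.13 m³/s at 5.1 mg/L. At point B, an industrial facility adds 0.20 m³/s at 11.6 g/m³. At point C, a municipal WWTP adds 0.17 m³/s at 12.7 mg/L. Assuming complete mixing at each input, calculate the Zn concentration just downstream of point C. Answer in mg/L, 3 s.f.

1.73 mg/L

17.2 µg/L = 0.0172 mg/L.
After input A: C = (2.5·0.0172 + 0.13·5.1) / 2.63 = 0.2684 mg/L.
After input B: C = (2.63·0.2684 + 0.2·11.6) / 2.83 = 1.069 mg/L.
After input C: C = (2.83·1.069 + 0.17·12.7) / 3 = 1.728 mg/L.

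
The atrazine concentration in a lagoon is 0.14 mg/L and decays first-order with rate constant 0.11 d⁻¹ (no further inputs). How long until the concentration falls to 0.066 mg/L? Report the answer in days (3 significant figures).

t = ln(C₀/C)/k = ln(0.14/0.066)/0.11 = 0.752/0.11 = 6.836 d.

6.84 d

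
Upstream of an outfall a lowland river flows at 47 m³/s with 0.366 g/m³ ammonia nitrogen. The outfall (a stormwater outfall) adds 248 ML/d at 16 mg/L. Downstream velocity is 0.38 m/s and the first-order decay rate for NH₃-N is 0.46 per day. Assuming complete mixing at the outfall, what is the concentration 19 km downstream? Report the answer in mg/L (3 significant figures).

248 ML/d = 2.87 m³/s.
After complete mixing, C₀ = (2.87·16 + 47·0.366) / 49.87 = 1.266 mg/L.
Travel time t = 1.9e+04 m / 0.38 m/s = 5e+04 s = 0.5787 d.
C = 1.266·exp(−0.46·0.5787) = 1.266·0.7663 = 0.97 mg/L.

0.970 mg/L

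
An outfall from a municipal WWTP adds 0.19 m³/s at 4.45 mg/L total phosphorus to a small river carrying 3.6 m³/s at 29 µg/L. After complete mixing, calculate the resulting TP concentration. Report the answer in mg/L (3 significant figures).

0.251 mg/L

29 µg/L = 0.029 mg/L.
Flow-weighted mixing gives C = (0.19·4.45 + 3.6·0.029) / (0.19 + 3.6) = 0.9499/3.79 = 0.2506 mg/L.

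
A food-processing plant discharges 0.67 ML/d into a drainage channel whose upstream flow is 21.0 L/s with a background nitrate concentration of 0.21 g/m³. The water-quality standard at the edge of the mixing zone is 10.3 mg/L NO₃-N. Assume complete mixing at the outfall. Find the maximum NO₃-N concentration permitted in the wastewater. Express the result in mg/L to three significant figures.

0.67 ML/d = 0.007755 m³/s.
21.0 L/s = 0.021 m³/s.
Mass balance: 10.3·0.02875 = 0.007755·Cₑ + 0.021·0.21.
Cₑ = (0.2962 − 0.00441) / 0.007755 = 37.62 mg/L.

37.6 mg/L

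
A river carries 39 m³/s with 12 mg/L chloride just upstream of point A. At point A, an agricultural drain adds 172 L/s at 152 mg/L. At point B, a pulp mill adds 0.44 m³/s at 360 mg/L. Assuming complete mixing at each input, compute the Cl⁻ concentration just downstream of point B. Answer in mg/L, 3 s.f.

172 L/s = 0.172 m³/s.
After input A: C = (39·12 + 0.172·152) / 39.17 = 12.61 mg/L.
After input B: C = (39.17·12.61 + 0.44·360) / 39.61 = 16.47 mg/L.

16.5 mg/L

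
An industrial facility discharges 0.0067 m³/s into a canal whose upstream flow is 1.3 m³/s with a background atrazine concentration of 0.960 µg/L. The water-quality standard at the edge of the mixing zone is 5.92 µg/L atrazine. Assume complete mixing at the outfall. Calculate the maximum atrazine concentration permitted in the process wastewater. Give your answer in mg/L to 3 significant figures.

0.968 mg/L

0.960 µg/L = 0.00096 mg/L.
5.92 µg/L = 0.00592 mg/L.
Mass balance: 0.00592·1.307 = 0.0067·Cₑ + 1.3·0.00096.
Cₑ = (0.007736 − 0.001248) / 0.0067 = 0.9683 mg/L.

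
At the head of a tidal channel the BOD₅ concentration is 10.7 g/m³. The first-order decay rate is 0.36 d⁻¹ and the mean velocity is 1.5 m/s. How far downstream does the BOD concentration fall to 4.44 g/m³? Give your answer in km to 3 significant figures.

317 km

From C = C₀·e^(−kt), t = ln(C₀/C)/k = ln(10.7/4.44)/0.36 = 0.8796/0.36 = 2.443 d.
Distance = v·t = 1.5 m/s × 2.111e+05 s = 3.167e+05 m = 316.7 km.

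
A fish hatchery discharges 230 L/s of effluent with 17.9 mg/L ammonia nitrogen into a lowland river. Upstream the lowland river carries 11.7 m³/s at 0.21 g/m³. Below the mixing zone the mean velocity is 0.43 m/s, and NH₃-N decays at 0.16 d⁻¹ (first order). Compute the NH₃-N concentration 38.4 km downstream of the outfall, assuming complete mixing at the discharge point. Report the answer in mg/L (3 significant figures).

230 L/s = 0.23 m³/s.
After complete mixing, C₀ = (0.23·17.9 + 11.7·0.21) / 11.93 = 0.551 mg/L.
Travel time t = 3.84e+04 m / 0.43 m/s = 8.93e+04 s = 1.034 d.
C = 0.551·exp(−0.16·1.034) = 0.551·0.8476 = 0.4671 mg/L.

0.467 mg/L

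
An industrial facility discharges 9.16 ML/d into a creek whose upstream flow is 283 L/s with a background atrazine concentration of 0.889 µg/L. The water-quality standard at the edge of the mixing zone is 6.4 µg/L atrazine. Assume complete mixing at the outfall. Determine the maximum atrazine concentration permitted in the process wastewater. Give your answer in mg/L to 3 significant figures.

0.0211 mg/L

9.16 ML/d = 0.106 m³/s.
283 L/s = 0.283 m³/s.
0.889 µg/L = 0.000889 mg/L.
6.4 µg/L = 0.0064 mg/L.
Mass balance: 0.0064·0.389 = 0.106·Cₑ + 0.283·0.000889.
Cₑ = (0.00249 − 0.0002516) / 0.106 = 0.02111 mg/L.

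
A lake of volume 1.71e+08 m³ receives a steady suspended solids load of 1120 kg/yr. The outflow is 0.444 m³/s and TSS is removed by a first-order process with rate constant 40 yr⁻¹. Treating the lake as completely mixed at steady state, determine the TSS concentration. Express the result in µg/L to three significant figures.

0.163 µg/L

Outflow Q = 0.444 m³/s × 3.156e+07 s/yr = 1.401e+07 m³/yr.
Steady-state CSTR mass balance: W = Q·C + k·V·C, so C = W/(Q + kV).
Q + kV = 1.401e+07 + 40·1.71e+08 = 6.854e+09 m³/yr.
C = 1120/6.854e+09 = 1.634e-07 kg/m³ = 0.0001634 mg/L = 0.1634 µg/L.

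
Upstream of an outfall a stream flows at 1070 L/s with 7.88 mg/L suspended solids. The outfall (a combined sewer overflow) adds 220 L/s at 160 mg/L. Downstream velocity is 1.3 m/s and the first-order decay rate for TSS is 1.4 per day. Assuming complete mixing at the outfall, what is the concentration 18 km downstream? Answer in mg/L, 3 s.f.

220 L/s = 0.22 m³/s.
1070 L/s = 1.07 m³/s.
After complete mixing, C₀ = (0.22·160 + 1.07·7.88) / 1.29 = 33.82 mg/L.
Travel time t = 1.8e+04 m / 1.3 m/s = 1.385e+04 s = 0.1603 d.
C = 33.82·exp(−1.4·0.1603) = 33.82·0.799 = 27.03 mg/L.

27.0 mg/L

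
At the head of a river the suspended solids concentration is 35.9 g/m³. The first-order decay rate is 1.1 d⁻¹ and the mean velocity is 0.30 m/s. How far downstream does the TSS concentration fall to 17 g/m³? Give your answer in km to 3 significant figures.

17.6 km

From C = C₀·e^(−kt), t = ln(C₀/C)/k = ln(35.9/17)/1.1 = 0.7475/1.1 = 0.6796 d.
Distance = v·t = 0.30 m/s × 5.871e+04 s = 1.761e+04 m = 17.61 km.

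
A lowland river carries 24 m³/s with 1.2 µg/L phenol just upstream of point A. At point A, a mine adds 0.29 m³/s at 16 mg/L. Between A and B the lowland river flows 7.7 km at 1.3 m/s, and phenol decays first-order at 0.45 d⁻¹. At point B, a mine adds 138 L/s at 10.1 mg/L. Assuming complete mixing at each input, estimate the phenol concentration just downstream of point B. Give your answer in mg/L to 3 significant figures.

0.242 mg/L

1.2 µg/L = 0.0012 mg/L.
After input A: C = (24·0.0012 + 0.29·16) / 24.29 = 0.1922 mg/L.
Over the 7.7 km reach to input B (t = 5923 s = 0.06855 d), decay gives C = 0.1922·exp(−0.45·0.06855) = 0.1864 mg/L.
138 L/s = 0.138 m³/s.
After input B: C = (24.29·0.1864 + 0.138·10.1) / 24.43 = 0.2424 mg/L.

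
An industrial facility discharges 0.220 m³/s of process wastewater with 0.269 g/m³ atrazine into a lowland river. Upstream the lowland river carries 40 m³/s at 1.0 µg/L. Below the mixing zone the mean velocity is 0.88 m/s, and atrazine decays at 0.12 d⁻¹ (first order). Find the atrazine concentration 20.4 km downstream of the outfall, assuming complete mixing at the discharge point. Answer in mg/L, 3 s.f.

0.00239 mg/L

1.0 µg/L = 0.001 mg/L.
After complete mixing, C₀ = (0.22·0.269 + 40·0.001) / 40.22 = 0.002466 mg/L.
Travel time t = 2.04e+04 m / 0.88 m/s = 2.318e+04 s = 0.2683 d.
C = 0.002466·exp(−0.12·0.2683) = 0.002466·0.9683 = 0.002388 mg/L.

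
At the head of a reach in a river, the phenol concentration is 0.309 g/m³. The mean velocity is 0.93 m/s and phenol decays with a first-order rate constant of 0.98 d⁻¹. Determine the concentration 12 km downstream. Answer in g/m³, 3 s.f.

Travel time t = 12 km / 0.93 m/s = 1.2e+04/0.93 = 1.29e+04 s = 0.1493 d.
First-order decay: C = 0.309·exp(−0.98·0.1493) = 0.309·0.8639 = 0.2669 g/m³.

0.267 g/m³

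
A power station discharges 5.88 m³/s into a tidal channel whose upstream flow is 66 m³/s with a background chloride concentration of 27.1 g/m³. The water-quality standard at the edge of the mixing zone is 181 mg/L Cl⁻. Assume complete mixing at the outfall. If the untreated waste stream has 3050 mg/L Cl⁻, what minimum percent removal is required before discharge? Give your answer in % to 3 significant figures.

Mass balance: 181·71.88 = 5.88·Cₑ + 66·27.1.
Cₑ = (1.301e+04 − 1789) / 5.88 = 1908 mg/L.
Required removal = 1 − 1908/3050 = 37.43 %.

37.4 %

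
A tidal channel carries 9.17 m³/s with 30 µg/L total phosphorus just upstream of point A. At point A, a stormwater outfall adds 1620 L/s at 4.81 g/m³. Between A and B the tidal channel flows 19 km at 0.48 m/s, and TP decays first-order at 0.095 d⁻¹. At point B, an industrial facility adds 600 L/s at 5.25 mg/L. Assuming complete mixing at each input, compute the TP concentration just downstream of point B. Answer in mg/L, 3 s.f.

30 µg/L = 0.03 mg/L.
1620 L/s = 1.62 m³/s.
After input A: C = (9.17·0.03 + 1.62·4.81) / 10.79 = 0.7477 mg/L.
Over the 19 km reach to input B (t = 3.958e+04 s = 0.4581 d), decay gives C = 0.7477·exp(−0.095·0.4581) = 0.7158 mg/L.
600 L/s = 0.6 m³/s.
After input B: C = (10.79·0.7158 + 0.6·5.25) / 11.39 = 0.9547 mg/L.

0.955 mg/L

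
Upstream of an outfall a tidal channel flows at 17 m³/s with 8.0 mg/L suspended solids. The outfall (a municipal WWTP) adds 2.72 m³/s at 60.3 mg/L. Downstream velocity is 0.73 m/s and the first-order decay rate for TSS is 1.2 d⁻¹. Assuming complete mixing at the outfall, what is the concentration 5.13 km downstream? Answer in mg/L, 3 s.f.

13.8 mg/L

After complete mixing, C₀ = (2.72·60.3 + 17·8) / 19.72 = 15.21 mg/L.
Travel time t = 5130 m / 0.73 m/s = 7027 s = 0.08134 d.
C = 15.21·exp(−1.2·0.08134) = 15.21·0.907 = 13.8 mg/L.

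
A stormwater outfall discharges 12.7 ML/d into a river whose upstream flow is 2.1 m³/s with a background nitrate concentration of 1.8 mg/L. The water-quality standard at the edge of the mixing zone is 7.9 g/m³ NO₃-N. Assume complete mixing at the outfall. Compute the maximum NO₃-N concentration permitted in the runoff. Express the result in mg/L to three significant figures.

12.7 ML/d = 0.147 m³/s.
Mass balance: 7.9·2.247 = 0.147·Cₑ + 2.1·1.8.
Cₑ = (17.75 − 3.78) / 0.147 = 95.05 mg/L.

95.0 mg/L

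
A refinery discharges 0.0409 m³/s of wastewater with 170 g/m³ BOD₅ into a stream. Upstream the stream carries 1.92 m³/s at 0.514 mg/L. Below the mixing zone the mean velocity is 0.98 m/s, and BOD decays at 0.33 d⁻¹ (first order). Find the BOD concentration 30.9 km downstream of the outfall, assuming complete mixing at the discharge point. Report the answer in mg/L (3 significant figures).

After complete mixing, C₀ = (0.0409·170 + 1.92·0.514) / 1.961 = 4.049 mg/L.
Travel time t = 3.09e+04 m / 0.98 m/s = 3.153e+04 s = 0.3649 d.
C = 4.049·exp(−0.33·0.3649) = 4.049·0.8865 = 3.59 mg/L.

3.59 mg/L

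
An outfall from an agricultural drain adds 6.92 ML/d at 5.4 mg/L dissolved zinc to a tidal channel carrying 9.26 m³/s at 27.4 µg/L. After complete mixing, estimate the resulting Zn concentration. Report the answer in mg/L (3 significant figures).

0.0735 mg/L

6.92 ML/d = 0.08009 m³/s.
27.4 µg/L = 0.0274 mg/L.
By mass balance at complete mixing, C = (0.08009·5.4 + 9.26·0.0274) / (0.08009 + 9.26) = 0.6862/9.34 = 0.07347 mg/L.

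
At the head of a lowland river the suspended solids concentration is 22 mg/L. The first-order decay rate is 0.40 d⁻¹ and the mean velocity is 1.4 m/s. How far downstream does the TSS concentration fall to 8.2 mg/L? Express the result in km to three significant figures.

298 km

From C = C₀·e^(−kt), t = ln(C₀/C)/k = ln(22/8.2)/0.40 = 0.9869/0.40 = 2.467 d.
Distance = v·t = 1.4 m/s × 2.132e+05 s = 2.984e+05 m = 298.4 km.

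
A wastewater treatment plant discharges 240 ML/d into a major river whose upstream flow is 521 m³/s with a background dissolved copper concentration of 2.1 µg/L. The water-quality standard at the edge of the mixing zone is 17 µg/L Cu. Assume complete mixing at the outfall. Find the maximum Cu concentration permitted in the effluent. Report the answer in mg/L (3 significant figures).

2.81 mg/L

240 ML/d = 2.778 m³/s.
2.1 µg/L = 0.0021 mg/L.
17 µg/L = 0.017 mg/L.
Mass balance: 0.017·523.8 = 2.778·Cₑ + 521·0.0021.
Cₑ = (8.904 − 1.094) / 2.778 = 2.812 mg/L.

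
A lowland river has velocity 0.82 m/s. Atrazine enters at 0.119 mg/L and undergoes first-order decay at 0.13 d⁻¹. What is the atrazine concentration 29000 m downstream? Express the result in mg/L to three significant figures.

0.113 mg/L

Travel time t = 29000 m / 0.82 m/s = 2.9e+04/0.82 = 3.537e+04 s = 0.4093 d.
First-order decay: C = 0.119·exp(−0.13·0.4093) = 0.119·0.9482 = 0.1128 mg/L.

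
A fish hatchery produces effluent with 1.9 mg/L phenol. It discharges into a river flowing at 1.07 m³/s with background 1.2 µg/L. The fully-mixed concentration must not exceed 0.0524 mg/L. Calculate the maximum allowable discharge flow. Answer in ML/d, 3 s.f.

2.56 ML/d

1.2 µg/L = 0.0012 mg/L.
Mass balance at complete mixing: C_std·(Q_w + Q_r) = Q_w·C_e + Q_r·C_b.
Rearranging, Q_w = Q_r·(C_std − C_b)/(C_e − C_std) = 1.07·(0.0524 − 0.0012) / (1.9 − 0.0524) = 0.02965 m³/s.
= 2.562 ML/d.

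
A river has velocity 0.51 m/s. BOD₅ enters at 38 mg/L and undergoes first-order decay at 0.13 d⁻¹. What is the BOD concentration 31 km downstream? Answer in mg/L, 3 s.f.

34.7 mg/L

Travel time t = 31 km / 0.51 m/s = 3.1e+04/0.51 = 6.078e+04 s = 0.7035 d.
First-order decay: C = 38·exp(−0.13·0.7035) = 38·0.9126 = 34.68 mg/L.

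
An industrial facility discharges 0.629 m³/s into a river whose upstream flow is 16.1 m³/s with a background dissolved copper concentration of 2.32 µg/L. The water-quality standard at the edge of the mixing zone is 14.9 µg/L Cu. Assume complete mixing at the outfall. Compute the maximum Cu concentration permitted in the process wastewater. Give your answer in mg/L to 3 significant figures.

2.32 µg/L = 0.00232 mg/L.
14.9 µg/L = 0.0149 mg/L.
Mass balance: 0.0149·16.73 = 0.629·Cₑ + 16.1·0.00232.
Cₑ = (0.2493 − 0.03735) / 0.629 = 0.3369 mg/L.

0.337 mg/L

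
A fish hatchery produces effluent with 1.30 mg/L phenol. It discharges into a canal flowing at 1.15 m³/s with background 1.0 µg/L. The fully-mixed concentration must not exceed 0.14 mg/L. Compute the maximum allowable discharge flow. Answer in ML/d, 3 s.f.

11.9 ML/d

1.0 µg/L = 0.001 mg/L.
Mass balance at complete mixing: C_std·(Q_w + Q_r) = Q_w·C_e + Q_r·C_b.
Rearranging, Q_w = Q_r·(C_std − C_b)/(C_e − C_std) = 1.15·(0.14 − 0.001) / (1.3 − 0.14) = 0.1378 m³/s.
= 11.91 ML/d.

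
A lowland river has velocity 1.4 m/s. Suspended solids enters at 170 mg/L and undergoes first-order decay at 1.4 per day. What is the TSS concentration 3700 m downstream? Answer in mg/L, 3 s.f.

Travel time t = 3700 m / 1.4 m/s = 3700/1.4 = 2643 s = 0.03059 d.
First-order decay: C = 170·exp(−1.4·0.03059) = 170·0.9581 = 162.9 mg/L.

163 mg/L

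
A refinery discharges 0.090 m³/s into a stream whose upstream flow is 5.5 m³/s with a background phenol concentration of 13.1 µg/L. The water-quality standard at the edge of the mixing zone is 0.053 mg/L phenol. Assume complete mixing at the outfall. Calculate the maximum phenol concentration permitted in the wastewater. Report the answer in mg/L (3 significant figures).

2.49 mg/L

13.1 µg/L = 0.0131 mg/L.
Mass balance: 0.053·5.59 = 0.09·Cₑ + 5.5·0.0131.
Cₑ = (0.2963 − 0.07205) / 0.09 = 2.491 mg/L.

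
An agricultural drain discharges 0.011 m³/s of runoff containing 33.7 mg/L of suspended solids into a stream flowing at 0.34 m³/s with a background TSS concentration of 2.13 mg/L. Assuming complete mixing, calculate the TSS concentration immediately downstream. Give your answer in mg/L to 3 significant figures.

Flow-weighted mixing gives C = (0.011·33.7 + 0.34·2.13) / (0.011 + 0.34) = 1.095/0.351 = 3.119 mg/L.

3.12 mg/L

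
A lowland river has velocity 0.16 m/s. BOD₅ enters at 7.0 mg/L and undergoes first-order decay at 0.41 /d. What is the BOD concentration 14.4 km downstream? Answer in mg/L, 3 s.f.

4.57 mg/L

Travel time t = 14.4 km / 0.16 m/s = 1.44e+04/0.16 = 9e+04 s = 1.042 d.
First-order decay: C = 7.0·exp(−0.41·1.042) = 7.0·0.6524 = 4.567 mg/L.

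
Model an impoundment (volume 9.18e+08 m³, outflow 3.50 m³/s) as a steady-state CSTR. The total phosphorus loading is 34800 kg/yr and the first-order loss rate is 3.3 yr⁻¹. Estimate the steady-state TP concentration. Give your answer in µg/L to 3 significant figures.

11.1 µg/L

Outflow Q = 3.50 m³/s × 3.156e+07 s/yr = 1.105e+08 m³/yr.
Steady-state CSTR mass balance: W = Q·C + k·V·C, so C = W/(Q + kV).
Q + kV = 1.105e+08 + 3.3·9.18e+08 = 3.14e+09 m³/yr.
C = 34800/3.14e+09 = 1.108e-05 kg/m³ = 0.01108 mg/L = 11.08 µg/L.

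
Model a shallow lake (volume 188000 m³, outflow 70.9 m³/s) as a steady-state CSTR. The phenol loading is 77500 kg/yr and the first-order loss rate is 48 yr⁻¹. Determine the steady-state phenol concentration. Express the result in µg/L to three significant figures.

34.5 µg/L

Outflow Q = 70.9 m³/s × 3.156e+07 s/yr = 2.237e+09 m³/yr.
Steady-state CSTR mass balance: W = Q·C + k·V·C, so C = W/(Q + kV).
Q + kV = 2.237e+09 + 48·188000 = 2.246e+09 m³/yr.
C = 77500/2.246e+09 = 3.45e-05 kg/m³ = 0.0345 mg/L = 34.5 µg/L.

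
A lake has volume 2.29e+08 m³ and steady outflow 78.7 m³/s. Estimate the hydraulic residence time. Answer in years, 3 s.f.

Q = 78.7 m³/s × 3.156e+07 s/yr = 2.484e+09 m³/yr.
Hydraulic residence time τ = V/Q = 2.29e+08/2.484e+09 = 0.09221 yr.

0.0922 yr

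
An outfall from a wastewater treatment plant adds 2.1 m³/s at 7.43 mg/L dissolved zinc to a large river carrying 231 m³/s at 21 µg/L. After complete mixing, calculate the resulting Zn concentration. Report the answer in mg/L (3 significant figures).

21 µg/L = 0.021 mg/L.
Flow-weighted mixing gives C = (2.1·7.43 + 231·0.021) / (2.1 + 231) = 20.45/233.1 = 0.08775 mg/L.

0.0877 mg/L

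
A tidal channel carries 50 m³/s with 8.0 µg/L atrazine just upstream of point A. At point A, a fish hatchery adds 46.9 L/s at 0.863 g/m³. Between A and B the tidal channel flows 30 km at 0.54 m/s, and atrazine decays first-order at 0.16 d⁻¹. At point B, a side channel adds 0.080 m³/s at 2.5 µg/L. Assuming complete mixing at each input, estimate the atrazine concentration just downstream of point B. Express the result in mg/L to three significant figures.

8.0 µg/L = 0.008 mg/L.
46.9 L/s = 0.0469 m³/s.
After input A: C = (50·0.008 + 0.0469·0.863) / 50.05 = 0.008801 mg/L.
Over the 30 km reach to input B (t = 5.556e+04 s = 0.643 d), decay gives C = 0.008801·exp(−0.16·0.643) = 0.007941 mg/L.
2.5 µg/L = 0.0025 mg/L.
After input B: C = (50.05·0.007941 + 0.08·0.0025) / 50.13 = 0.007932 mg/L.

0.00793 mg/L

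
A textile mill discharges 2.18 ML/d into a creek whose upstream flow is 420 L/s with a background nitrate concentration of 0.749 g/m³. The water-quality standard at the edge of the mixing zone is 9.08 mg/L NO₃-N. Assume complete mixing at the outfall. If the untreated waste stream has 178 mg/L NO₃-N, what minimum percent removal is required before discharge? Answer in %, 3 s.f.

2.18 ML/d = 0.02523 m³/s.
420 L/s = 0.42 m³/s.
Mass balance: 9.08·0.4452 = 0.02523·Cₑ + 0.42·0.749.
Cₑ = (4.043 − 0.3146) / 0.02523 = 147.8 mg/L.
Required removal = 1 − 147.8/178 = 16.99 %.

17.0 %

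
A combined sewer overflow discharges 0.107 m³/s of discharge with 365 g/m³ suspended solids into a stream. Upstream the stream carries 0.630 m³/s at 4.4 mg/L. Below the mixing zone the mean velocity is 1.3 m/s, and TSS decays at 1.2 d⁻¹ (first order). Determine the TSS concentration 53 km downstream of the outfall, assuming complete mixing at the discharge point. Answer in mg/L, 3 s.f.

After complete mixing, C₀ = (0.107·365 + 0.63·4.4) / 0.737 = 56.75 mg/L.
Travel time t = 5.3e+04 m / 1.3 m/s = 4.077e+04 s = 0.4719 d.
C = 56.75·exp(−1.2·0.4719) = 56.75·0.5677 = 32.22 mg/L.

32.2 mg/L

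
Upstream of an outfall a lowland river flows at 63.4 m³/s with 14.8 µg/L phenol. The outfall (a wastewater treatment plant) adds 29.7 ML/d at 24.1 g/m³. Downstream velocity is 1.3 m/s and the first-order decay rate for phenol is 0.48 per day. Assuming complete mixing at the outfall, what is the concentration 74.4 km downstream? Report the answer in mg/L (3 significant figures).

29.7 ML/d = 0.3438 m³/s.
14.8 µg/L = 0.0148 mg/L.
After complete mixing, C₀ = (0.3438·24.1 + 63.4·0.0148) / 63.74 = 0.1447 mg/L.
Travel time t = 7.44e+04 m / 1.3 m/s = 5.723e+04 s = 0.6624 d.
C = 0.1447·exp(−0.48·0.6624) = 0.1447·0.7276 = 0.1053 mg/L.

0.105 mg/L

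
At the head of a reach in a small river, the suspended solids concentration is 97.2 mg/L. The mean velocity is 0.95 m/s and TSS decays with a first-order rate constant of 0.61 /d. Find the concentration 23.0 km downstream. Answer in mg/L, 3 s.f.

81.9 mg/L

Travel time t = 23.0 km / 0.95 m/s = 2.3e+04/0.95 = 2.421e+04 s = 0.2802 d.
First-order decay: C = 97.2·exp(−0.61·0.2802) = 97.2·0.8429 = 81.93 mg/L.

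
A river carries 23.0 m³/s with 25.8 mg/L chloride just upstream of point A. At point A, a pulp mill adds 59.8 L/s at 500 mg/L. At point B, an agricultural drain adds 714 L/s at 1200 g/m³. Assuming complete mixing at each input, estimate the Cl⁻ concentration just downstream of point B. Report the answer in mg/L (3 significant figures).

59.8 L/s = 0.0598 m³/s.
After input A: C = (23·25.8 + 0.0598·500) / 23.06 = 27.03 mg/L.
714 L/s = 0.714 m³/s.
After input B: C = (23.06·27.03 + 0.714·1200) / 23.77 = 62.26 mg/L.

62.3 mg/L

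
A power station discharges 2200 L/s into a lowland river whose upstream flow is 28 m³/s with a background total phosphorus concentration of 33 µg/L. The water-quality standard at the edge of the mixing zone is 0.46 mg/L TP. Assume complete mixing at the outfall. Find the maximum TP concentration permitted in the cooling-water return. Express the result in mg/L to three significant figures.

2200 L/s = 2.2 m³/s.
33 µg/L = 0.033 mg/L.
Mass balance: 0.46·30.2 = 2.2·Cₑ + 28·0.033.
Cₑ = (13.89 − 0.924) / 2.2 = 5.895 mg/L.

5.89 mg/L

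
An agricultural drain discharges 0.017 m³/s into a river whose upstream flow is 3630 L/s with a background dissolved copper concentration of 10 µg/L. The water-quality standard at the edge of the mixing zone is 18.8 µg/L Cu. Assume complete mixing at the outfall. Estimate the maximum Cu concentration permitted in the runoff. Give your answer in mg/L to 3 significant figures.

1.90 mg/L

3630 L/s = 3.63 m³/s.
10 µg/L = 0.01 mg/L.
18.8 µg/L = 0.0188 mg/L.
Mass balance: 0.0188·3.647 = 0.017·Cₑ + 3.63·0.01.
Cₑ = (0.06856 − 0.0363) / 0.017 = 1.898 mg/L.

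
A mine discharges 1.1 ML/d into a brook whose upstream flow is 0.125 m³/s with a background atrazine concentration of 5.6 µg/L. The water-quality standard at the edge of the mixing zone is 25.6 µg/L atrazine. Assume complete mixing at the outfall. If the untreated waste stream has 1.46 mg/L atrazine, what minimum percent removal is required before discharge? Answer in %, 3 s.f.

84.8 %

1.1 ML/d = 0.01273 m³/s.
5.6 µg/L = 0.0056 mg/L.
25.6 µg/L = 0.0256 mg/L.
Mass balance: 0.0256·0.1377 = 0.01273·Cₑ + 0.125·0.0056.
Cₑ = (0.003526 − 0.0007) / 0.01273 = 0.222 mg/L.
Required removal = 1 − 0.222/1.46 = 84.8 %.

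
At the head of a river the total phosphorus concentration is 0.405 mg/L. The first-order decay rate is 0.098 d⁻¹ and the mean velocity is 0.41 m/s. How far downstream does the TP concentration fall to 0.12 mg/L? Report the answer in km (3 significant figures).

440 km

From C = C₀·e^(−kt), t = ln(C₀/C)/k = ln(0.405/0.12)/0.098 = 1.216/0.098 = 12.41 d.
Distance = v·t = 0.41 m/s × 1.072e+06 s = 4.397e+05 m = 439.7 km.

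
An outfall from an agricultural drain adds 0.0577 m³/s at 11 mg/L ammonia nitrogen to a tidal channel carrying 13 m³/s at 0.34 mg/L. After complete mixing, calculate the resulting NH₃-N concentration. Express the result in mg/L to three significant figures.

Flow-weighted mixing gives C = (0.0577·11 + 13·0.34) / (0.0577 + 13) = 5.055/13.06 = 0.3871 mg/L.

0.387 mg/L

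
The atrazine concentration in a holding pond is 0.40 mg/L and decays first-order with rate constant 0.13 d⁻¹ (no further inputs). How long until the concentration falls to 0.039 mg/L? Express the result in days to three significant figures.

t = ln(C₀/C)/k = ln(0.40/0.039)/0.13 = 2.328/0.13 = 17.91 d.

17.9 d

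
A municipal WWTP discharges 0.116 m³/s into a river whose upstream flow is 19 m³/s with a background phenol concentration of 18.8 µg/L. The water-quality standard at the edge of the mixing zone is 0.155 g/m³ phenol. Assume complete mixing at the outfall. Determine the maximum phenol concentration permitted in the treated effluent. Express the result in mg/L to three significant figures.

18.8 µg/L = 0.0188 mg/L.
Mass balance: 0.155·19.12 = 0.116·Cₑ + 19·0.0188.
Cₑ = (2.963 − 0.3572) / 0.116 = 22.46 mg/L.

22.5 mg/L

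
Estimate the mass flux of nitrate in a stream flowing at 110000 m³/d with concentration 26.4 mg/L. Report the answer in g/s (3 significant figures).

33.6 g/s

110000 m³/d = 1.273 m³/s.
Mass flux = Q·C = 1.273 m³/s × 26.4 g/m³ = 33.61 g/s.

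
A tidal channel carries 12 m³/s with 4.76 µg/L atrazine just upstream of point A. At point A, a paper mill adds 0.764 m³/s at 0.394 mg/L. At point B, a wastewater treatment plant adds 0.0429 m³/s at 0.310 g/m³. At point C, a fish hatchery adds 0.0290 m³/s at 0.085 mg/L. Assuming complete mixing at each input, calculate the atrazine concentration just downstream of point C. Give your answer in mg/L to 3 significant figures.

0.0291 mg/L

4.76 µg/L = 0.00476 mg/L.
After input A: C = (12·0.00476 + 0.764·0.394) / 12.76 = 0.02806 mg/L.
After input B: C = (12.76·0.02806 + 0.0429·0.31) / 12.81 = 0.029 mg/L.
After input C: C = (12.81·0.029 + 0.029·0.085) / 12.84 = 0.02913 mg/L.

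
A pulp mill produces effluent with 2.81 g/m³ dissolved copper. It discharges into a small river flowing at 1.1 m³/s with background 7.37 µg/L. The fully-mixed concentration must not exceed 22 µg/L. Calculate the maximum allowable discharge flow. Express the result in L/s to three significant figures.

5.77 L/s

7.37 µg/L = 0.00737 mg/L.
22 µg/L = 0.022 mg/L.
Mass balance at complete mixing: C_std·(Q_w + Q_r) = Q_w·C_e + Q_r·C_b.
Rearranging, Q_w = Q_r·(C_std − C_b)/(C_e − C_std) = 1.1·(0.022 − 0.00737) / (2.81 − 0.022) = 0.005772 m³/s.
= 5.772 L/s.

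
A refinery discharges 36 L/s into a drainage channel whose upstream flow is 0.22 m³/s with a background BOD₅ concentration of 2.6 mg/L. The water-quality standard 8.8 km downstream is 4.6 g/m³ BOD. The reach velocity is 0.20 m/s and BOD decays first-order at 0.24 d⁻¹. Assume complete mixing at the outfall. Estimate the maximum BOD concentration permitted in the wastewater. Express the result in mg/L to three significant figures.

21.1 mg/L

36 L/s = 0.036 m³/s.
Travel time to the compliance point: t = 8800/0.20 = 4.4e+04 s = 0.5093 d; decay factor exp(−0.24·0.5093) = 0.885.
So the concentration just after mixing may be at most 4.6/0.885 = 5.198 mg/L.
Mass balance: 5.198·0.256 = 0.036·Cₑ + 0.22·2.6.
Cₑ = (1.331 − 0.572) / 0.036 = 21.07 mg/L.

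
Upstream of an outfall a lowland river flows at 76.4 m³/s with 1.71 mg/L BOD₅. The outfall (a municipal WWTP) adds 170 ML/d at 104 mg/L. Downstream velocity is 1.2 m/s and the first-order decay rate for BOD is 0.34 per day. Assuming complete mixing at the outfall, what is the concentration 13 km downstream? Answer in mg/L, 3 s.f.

4.10 mg/L

170 ML/d = 1.968 m³/s.
After complete mixing, C₀ = (1.968·104 + 76.4·1.71) / 78.37 = 4.278 mg/L.
Travel time t = 1.3e+04 m / 1.2 m/s = 1.083e+04 s = 0.1254 d.
C = 4.278·exp(−0.34·0.1254) = 4.278·0.9583 = 4.1 mg/L.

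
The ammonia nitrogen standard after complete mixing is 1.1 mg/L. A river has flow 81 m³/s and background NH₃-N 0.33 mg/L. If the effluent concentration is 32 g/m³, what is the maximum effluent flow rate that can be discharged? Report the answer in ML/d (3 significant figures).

174 ML/d

Mass balance at complete mixing: C_std·(Q_w + Q_r) = Q_w·C_e + Q_r·C_b.
Rearranging, Q_w = Q_r·(C_std − C_b)/(C_e − C_std) = 81·(1.1 − 0.33) / (32 − 1.1) = 2.018 m³/s.
= 174.4 ML/d.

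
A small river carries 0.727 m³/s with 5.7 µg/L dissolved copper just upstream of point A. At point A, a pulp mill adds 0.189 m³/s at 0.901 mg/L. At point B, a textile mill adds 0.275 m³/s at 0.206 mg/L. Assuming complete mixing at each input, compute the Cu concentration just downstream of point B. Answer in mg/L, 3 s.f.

5.7 µg/L = 0.0057 mg/L.
After input A: C = (0.727·0.0057 + 0.189·0.901) / 0.916 = 0.1904 mg/L.
After input B: C = (0.916·0.1904 + 0.275·0.206) / 1.191 = 0.194 mg/L.

0.194 mg/L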